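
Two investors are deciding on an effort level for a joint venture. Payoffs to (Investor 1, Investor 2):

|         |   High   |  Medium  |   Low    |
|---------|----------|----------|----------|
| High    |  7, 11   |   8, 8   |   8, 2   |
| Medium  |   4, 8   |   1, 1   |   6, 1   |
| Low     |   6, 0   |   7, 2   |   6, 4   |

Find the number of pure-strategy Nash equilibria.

Both High: Investor 1 gets 7 (best alternative 6); Investor 2 gets 11 (best alternative 8). Neither deviates — NE.
Both Low is not a NE: Investor 1 would switch to High (8 > 6).
No other cell survives both best-response checks, so there is 1 pure NE.

1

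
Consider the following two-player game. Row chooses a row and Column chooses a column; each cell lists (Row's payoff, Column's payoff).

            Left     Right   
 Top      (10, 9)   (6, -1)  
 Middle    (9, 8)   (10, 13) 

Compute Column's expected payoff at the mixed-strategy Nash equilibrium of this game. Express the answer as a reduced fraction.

Row mixes with probability p on Top, chosen so Column is indifferent: 9p + 8(1−p) = (-1)p + 13(1−p) gives p = 1/3.
Column's expected payoff is 9·1/3 + 8·2/3 = 25/3.

25/3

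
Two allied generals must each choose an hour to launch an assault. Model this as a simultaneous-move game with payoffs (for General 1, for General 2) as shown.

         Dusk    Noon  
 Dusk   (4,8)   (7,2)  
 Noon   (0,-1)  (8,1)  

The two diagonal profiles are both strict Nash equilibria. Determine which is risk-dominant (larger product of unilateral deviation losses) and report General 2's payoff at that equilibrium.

8

At both Dusk: General 1 loses 4 − 0 = 4 by deviating; General 2 loses 8 − 2 = 6. Product = 4·6 = 24.
At both Noon: General 1 loses 8 − 7 = 1 by deviating; General 2 loses 1 − (-1) = 2. Product = 1·2 = 2.
24 > 2, so both Dusk is risk-dominant. General 2's payoff there is 8.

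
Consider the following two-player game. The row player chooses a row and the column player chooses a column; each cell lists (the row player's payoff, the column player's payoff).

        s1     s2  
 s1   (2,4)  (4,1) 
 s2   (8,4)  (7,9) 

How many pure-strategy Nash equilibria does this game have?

Both s2: the row player gets 7 (best alternative 4); the column player gets 9 (best alternative 4). Neither deviates — NE.
Both s1 is not a NE: the row player would switch to s2 (8 > 2).
No other cell survives both best-response checks, so there is 1 pure NE.

1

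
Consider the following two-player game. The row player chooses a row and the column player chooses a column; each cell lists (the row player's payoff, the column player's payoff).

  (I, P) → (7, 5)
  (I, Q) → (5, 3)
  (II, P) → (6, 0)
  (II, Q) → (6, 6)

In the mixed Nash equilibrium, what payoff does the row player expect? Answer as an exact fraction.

The column player mixes with probability q on P, chosen so the row player is indifferent: 7q + 5(1−q) = 6q + 6(1−q) gives q = 1/2.
The row player's expected payoff (from either row, since indifferent) is 7·1/2 + 5·1/2 = 6.

6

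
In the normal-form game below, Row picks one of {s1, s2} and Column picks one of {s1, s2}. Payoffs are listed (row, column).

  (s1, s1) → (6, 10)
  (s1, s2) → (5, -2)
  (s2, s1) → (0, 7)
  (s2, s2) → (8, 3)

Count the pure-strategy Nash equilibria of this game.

Both s1: Row gets 6 (best alternative 0); Column gets 10 (best alternative -2). Neither deviates — NE.
Both s2 is not a NE: Column would switch to s1 (7 > 3).
No other cell survives both best-response checks, so there is 1 pure NE.

1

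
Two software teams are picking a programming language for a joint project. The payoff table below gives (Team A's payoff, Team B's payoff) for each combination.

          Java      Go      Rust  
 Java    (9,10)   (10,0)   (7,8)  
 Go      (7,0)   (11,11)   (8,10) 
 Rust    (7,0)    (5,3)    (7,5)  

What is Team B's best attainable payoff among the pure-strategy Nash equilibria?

11

Both Java is a pure NE (Team A: 9 ≥ 7; Team B: 10 ≥ 8). Team B gets 10.
Both Go is a pure NE (Team A: 11 ≥ 10; Team B: 11 ≥ 10). Team B gets 11.
Every other cell has a profitable deviation for at least one player. Highest of {10, 11} is 11.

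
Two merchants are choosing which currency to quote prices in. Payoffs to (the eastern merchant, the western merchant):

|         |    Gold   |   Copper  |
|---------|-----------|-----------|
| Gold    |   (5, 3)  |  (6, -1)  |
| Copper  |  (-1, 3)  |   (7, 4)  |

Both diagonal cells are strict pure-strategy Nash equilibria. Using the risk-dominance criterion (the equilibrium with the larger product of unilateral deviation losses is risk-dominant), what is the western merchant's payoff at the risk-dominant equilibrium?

3

At both Gold: the eastern merchant loses 5 − (-1) = 6 by deviating; the western merchant loses 3 − (-1) = 4. Product = 6·4 = 24.
At both Copper: the eastern merchant loses 7 − 6 = 1 by deviating; the western merchant loses 4 − 3 = 1. Product = 1·1 = 1.
24 > 1, so both Gold is risk-dominant. The western merchant's payoff there is 3.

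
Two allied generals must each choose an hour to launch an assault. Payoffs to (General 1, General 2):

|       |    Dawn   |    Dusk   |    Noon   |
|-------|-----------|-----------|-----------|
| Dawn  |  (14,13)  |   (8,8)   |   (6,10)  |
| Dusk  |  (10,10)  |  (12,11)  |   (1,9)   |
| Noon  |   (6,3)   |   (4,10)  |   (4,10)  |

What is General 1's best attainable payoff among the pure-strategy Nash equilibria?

14

Both Dawn is a pure NE (General 1: 14 ≥ 10; General 2: 13 ≥ 10). General 1 gets 14.
Both Dusk is a pure NE (General 1: 12 ≥ 8; General 2: 11 ≥ 10). General 1 gets 12.
Every other cell has a profitable deviation for at least one player. Highest of {14, 12} is 14.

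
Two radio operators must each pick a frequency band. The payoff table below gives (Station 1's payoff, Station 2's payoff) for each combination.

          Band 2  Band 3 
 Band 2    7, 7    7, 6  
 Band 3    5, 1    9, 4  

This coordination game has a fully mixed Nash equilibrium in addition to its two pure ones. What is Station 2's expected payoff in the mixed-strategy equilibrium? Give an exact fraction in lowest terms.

11/2

Station 1 mixes with probability p on Band 2, chosen so Station 2 is indifferent: 7p + 1(1−p) = 6p + 4(1−p) gives p = 3/4.
Station 2's expected payoff is 7·3/4 + 1·1/4 = 11/2.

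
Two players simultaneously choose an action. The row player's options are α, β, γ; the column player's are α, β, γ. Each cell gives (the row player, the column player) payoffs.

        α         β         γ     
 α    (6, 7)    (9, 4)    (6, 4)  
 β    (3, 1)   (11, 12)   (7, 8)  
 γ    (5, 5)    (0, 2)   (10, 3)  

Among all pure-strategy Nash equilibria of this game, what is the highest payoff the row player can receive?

11

Both α is a pure NE (the row player: 6 ≥ 5; the column player: 7 ≥ 4). The row player gets 6.
Both β is a pure NE (the row player: 11 ≥ 9; the column player: 12 ≥ 8). The row player gets 11.
Every other cell has a profitable deviation for at least one player. Highest of {6, 11} is 11.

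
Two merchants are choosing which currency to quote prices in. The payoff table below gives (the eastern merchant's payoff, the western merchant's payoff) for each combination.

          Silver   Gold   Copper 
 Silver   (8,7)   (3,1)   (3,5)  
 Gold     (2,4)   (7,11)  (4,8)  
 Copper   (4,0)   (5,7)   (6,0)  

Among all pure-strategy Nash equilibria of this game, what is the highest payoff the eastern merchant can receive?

8

Both Silver is a pure NE (the eastern merchant: 8 ≥ 4; the western merchant: 7 ≥ 5). The eastern merchant gets 8.
Both Gold is a pure NE (the eastern merchant: 7 ≥ 5; the western merchant: 11 ≥ 8). The eastern merchant gets 7.
Every other cell has a profitable deviation for at least one player. Highest of {8, 7} is 8.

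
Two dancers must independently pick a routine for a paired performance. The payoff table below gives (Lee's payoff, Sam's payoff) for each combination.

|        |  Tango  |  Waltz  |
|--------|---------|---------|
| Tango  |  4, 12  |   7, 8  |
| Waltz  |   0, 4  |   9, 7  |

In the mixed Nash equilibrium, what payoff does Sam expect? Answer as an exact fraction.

52/7

Lee mixes with probability p on Tango, chosen so Sam is indifferent: 12p + 4(1−p) = 8p + 7(1−p) gives p = 3/7.
Sam's expected payoff is 12·3/7 + 4·4/7 = 52/7.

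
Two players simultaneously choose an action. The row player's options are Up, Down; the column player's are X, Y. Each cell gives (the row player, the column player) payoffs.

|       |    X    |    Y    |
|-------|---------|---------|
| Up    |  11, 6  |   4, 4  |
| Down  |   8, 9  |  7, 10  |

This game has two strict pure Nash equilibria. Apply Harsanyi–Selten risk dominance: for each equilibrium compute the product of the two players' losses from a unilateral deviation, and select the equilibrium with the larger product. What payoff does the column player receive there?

6

At (Up, X): the row player loses 11 − 8 = 3 by deviating; the column player loses 6 − 4 = 2. Product = 3·2 = 6.
At (Down, Y): the row player loses 7 − 4 = 3 by deviating; the column player loses 10 − 9 = 1. Product = 3·1 = 3.
6 > 3, so (Up, X) is risk-dominant. The column player's payoff there is 6.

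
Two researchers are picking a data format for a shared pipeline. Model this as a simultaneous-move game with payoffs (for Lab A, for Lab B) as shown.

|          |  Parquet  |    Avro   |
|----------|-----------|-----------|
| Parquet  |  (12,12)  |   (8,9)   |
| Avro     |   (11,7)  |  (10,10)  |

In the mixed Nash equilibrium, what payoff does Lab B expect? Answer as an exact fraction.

19/2

Lab A mixes with probability p on Parquet, chosen so Lab B is indifferent: 12p + 7(1−p) = 9p + 10(1−p) gives p = 1/2.
Lab B's expected payoff is 12·1/2 + 7·1/2 = 19/2.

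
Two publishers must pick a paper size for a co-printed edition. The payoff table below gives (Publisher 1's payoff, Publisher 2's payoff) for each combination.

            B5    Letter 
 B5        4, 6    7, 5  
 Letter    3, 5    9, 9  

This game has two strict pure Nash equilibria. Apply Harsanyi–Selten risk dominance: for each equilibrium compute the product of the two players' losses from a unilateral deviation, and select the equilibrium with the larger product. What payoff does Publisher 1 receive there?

At both B5: Publisher 1 loses 4 − 3 = 1 by deviating; Publisher 2 loses 6 − 5 = 1. Product = 1·1 = 1.
At both Letter: Publisher 1 loses 9 − 7 = 2 by deviating; Publisher 2 loses 9 − 5 = 4. Product = 2·4 = 8.
8 > 1, so both Letter is risk-dominant. Publisher 1's payoff there is 9.

9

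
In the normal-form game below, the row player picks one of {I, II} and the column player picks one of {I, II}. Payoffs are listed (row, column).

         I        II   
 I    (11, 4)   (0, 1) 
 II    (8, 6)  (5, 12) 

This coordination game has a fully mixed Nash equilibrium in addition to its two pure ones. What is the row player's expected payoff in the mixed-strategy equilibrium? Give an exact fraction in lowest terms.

55/8

The column player mixes with probability q on I, chosen so the row player is indifferent: 11q + 0(1−q) = 8q + 5(1−q) gives q = 5/8.
The row player's expected payoff (from either row, since indifferent) is 11·5/8 + 0·3/8 = 55/8.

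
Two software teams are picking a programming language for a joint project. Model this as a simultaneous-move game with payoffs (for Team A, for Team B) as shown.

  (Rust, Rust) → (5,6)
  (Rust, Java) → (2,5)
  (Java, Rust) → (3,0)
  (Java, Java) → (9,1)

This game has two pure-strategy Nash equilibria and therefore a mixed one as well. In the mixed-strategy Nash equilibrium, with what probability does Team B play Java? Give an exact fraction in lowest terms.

Team B's mix q on Rust must make Team A indifferent between Rust and Java.
Team A's payoff from Rust: 5q + 2(1−q). From Java: 3q + 9(1−q).
Set equal: 2q = 7(1−q) → q = 7/9.
Probability on Java is 1 − 7/9 = 2/9.

2/9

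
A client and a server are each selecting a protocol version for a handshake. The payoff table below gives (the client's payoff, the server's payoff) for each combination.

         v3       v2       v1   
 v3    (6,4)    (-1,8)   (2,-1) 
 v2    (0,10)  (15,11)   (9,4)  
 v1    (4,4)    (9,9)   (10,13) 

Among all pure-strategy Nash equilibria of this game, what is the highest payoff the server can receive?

Both v2 is a pure NE (the client: 15 ≥ 9; the server: 11 ≥ 10). The server gets 11.
Both v1 is a pure NE (the client: 10 ≥ 9; the server: 13 ≥ 9). The server gets 13.
Every other cell has a profitable deviation for at least one player. Highest of {11, 13} is 13.

13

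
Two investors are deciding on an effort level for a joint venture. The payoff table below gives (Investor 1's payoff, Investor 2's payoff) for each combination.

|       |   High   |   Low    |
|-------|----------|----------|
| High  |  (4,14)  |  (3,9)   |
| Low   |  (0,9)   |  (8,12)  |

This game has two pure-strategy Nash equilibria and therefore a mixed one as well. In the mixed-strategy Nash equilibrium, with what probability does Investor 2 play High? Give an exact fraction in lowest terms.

Investor 2's mix q on High must make Investor 1 indifferent between High and Low.
Investor 1's payoff from High: 4q + 3(1−q). From Low: 0q + 8(1−q).
Set equal: 4q = 5(1−q) → q = 5/9.

5/9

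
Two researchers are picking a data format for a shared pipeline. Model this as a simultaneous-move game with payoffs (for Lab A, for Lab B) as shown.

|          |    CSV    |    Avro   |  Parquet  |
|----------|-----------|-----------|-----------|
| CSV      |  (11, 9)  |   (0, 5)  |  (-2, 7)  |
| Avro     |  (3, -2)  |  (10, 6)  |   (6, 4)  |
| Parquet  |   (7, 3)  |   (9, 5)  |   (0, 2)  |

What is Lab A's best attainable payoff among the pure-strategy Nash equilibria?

11

Both CSV is a pure NE (Lab A: 11 ≥ 7; Lab B: 9 ≥ 7). Lab A gets 11.
Both Avro is a pure NE (Lab A: 10 ≥ 9; Lab B: 6 ≥ 4). Lab A gets 10.
Every other cell has a profitable deviation for at least one player. Highest of {11, 10} is 11.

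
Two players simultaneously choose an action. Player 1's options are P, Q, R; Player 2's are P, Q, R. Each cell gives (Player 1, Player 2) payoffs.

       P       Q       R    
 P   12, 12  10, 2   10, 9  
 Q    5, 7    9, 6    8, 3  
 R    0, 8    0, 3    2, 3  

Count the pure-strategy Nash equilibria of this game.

1

Both P: Player 1 gets 12 (best alternative 5); Player 2 gets 12 (best alternative 9). Neither deviates — NE.
Both Q is not a NE: Player 1 would switch to P (10 > 9).
No other cell survives both best-response checks, so there is 1 pure NE.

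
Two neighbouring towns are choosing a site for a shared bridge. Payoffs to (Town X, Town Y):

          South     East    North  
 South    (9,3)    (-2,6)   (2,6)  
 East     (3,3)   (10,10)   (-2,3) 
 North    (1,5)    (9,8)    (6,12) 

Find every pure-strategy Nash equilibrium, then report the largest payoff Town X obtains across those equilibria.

10

Both East is a pure NE (Town X: 10 ≥ 9; Town Y: 10 ≥ 3). Town X gets 10.
Both North is a pure NE (Town X: 6 ≥ 2; Town Y: 12 ≥ 8). Town X gets 6.
Every other cell has a profitable deviation for at least one player. Highest of {10, 6} is 10.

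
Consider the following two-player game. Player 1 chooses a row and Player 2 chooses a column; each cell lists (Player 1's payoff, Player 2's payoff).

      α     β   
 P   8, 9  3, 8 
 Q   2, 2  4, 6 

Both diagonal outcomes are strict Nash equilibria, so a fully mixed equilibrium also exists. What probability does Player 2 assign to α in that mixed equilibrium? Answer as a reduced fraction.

1/7

Player 2's mix q on α must make Player 1 indifferent between P and Q.
Player 1's payoff from P: 8q + 3(1−q). From Q: 2q + 4(1−q).
Set equal: 6q = 1(1−q) → q = 1/7.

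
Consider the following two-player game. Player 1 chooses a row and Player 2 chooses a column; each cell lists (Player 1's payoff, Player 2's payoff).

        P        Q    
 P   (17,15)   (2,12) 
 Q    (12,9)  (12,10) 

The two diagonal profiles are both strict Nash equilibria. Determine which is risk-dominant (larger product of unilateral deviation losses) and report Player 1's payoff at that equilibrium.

17

At both P: Player 1 loses 17 − 12 = 5 by deviating; Player 2 loses 15 − 12 = 3. Product = 5·3 = 15.
At both Q: Player 1 loses 12 − 2 = 10 by deviating; Player 2 loses 10 − 9 = 1. Product = 10·1 = 10.
15 > 10, so both P is risk-dominant. Player 1's payoff there is 17.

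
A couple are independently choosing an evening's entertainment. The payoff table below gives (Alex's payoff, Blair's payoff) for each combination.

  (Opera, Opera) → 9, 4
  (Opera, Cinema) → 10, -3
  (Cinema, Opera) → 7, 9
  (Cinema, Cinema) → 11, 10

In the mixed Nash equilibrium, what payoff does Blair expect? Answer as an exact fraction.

67/8

Alex mixes with probability p on Opera, chosen so Blair is indifferent: 4p + 9(1−p) = (-3)p + 10(1−p) gives p = 1/8.
Blair's expected payoff is 4·1/8 + 9·7/8 = 67/8.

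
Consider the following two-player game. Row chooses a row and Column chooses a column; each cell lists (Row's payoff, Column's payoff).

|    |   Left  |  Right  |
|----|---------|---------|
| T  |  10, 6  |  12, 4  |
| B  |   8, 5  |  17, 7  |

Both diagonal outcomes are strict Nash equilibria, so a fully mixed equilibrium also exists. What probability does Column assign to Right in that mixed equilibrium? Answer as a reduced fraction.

Column's mix q on Left must make Row indifferent between T and B.
Row's payoff from T: 10q + 12(1−q). From B: 8q + 17(1−q).
Set equal: 2q = 5(1−q) → q = 5/7.
Probability on Right is 1 − 5/7 = 2/7.

2/7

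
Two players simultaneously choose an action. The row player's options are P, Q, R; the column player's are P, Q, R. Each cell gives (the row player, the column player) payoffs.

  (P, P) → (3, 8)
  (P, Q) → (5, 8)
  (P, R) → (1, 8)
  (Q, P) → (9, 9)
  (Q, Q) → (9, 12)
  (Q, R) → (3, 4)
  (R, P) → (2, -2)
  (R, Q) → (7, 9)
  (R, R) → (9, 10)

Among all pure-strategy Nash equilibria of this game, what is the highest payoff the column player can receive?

12

Both Q is a pure NE (the row player: 9 ≥ 7; the column player: 12 ≥ 9). The column player gets 12.
Both R is a pure NE (the row player: 9 ≥ 3; the column player: 10 ≥ 9). The column player gets 10.
Every other cell has a profitable deviation for at least one player. Highest of {12, 10} is 12.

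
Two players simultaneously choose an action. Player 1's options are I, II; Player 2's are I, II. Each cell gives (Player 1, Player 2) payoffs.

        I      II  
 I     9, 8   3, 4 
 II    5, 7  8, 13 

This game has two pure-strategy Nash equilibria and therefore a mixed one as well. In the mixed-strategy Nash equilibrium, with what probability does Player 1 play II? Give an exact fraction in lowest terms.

Player 1's mix p on I must make Player 2 indifferent between I and II.
Player 2's payoff from I: 8p + 7(1−p). From II: 4p + 13(1−p).
Set equal: 4p = 6(1−p) → p = 6/10 = 3/5.
Probability on II is 1 − 3/5 = 2/5.

2/5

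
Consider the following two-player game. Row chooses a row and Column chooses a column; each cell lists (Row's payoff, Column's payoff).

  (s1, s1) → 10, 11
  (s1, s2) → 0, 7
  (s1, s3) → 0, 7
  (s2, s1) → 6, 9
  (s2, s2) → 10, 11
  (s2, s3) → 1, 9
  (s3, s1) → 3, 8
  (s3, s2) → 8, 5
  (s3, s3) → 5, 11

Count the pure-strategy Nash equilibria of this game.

Both s1: Row gets 10 (best alternative 6); Column gets 11 (best alternative 7). Neither deviates — NE.
Both s2: Row gets 10 (best alternative 8); Column gets 11 (best alternative 9). Neither deviates — NE.
Both s3: Row gets 5 (best alternative 1); Column gets 11 (best alternative 8). Neither deviates — NE.
(s3, s2) is not a NE: Row would switch to s2 (10 > 8).
No other cell survives both best-response checks, so there are 3 pure NE.

3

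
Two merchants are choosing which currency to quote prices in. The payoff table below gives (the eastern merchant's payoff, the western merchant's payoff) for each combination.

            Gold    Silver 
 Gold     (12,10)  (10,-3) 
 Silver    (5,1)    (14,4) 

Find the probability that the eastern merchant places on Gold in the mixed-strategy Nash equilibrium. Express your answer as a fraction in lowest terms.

3/16

The eastern merchant's mix p on Gold must make the western merchant indifferent between Gold and Silver.
The western merchant's payoff from Gold: 10p + 1(1−p). From Silver: (-3)p + 4(1−p).
Set equal: 13p = 3(1−p) → p = 3/16.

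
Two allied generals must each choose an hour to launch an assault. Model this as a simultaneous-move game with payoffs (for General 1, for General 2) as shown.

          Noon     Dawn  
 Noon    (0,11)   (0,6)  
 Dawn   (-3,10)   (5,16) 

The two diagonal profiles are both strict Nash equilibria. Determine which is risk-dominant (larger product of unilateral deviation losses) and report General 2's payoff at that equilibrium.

16

At both Noon: General 1 loses 0 − (-3) = 3 by deviating; General 2 loses 11 − 6 = 5. Product = 3·5 = 15.
At both Dawn: General 1 loses 5 − 0 = 5 by deviating; General 2 loses 16 − 10 = 6. Product = 5·6 = 30.
30 > 15, so both Dawn is risk-dominant. General 2's payoff there is 16.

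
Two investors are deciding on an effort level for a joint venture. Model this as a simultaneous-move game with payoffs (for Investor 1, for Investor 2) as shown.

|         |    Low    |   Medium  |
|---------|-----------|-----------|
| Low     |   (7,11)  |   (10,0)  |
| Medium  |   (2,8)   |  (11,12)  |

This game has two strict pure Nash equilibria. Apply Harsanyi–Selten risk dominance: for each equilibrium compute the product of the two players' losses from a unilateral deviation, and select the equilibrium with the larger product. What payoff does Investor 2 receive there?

At both Low: Investor 1 loses 7 − 2 = 5 by deviating; Investor 2 loses 11 − 0 = 11. Product = 5·11 = 55.
At both Medium: Investor 1 loses 11 − 10 = 1 by deviating; Investor 2 loses 12 − 8 = 4. Product = 1·4 = 4.
55 > 4, so both Low is risk-dominant. Investor 2's payoff there is 11.

11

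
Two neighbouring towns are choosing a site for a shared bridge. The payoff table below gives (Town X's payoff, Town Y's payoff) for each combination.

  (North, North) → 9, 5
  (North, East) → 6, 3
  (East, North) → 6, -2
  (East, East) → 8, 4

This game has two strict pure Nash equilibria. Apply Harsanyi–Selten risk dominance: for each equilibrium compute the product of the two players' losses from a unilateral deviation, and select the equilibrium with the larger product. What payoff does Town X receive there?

8

At both North: Town X loses 9 − 6 = 3 by deviating; Town Y loses 5 − 3 = 2. Product = 3·2 = 6.
At both East: Town X loses 8 − 6 = 2 by deviating; Town Y loses 4 − (-2) = 6. Product = 2·6 = 12.
12 > 6, so both East is risk-dominant. Town X's payoff there is 8.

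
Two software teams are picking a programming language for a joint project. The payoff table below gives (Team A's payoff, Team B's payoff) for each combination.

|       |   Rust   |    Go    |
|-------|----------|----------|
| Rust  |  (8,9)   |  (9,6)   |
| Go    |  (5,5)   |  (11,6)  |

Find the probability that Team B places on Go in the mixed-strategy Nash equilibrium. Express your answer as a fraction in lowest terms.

3/5

Team B's mix q on Rust must make Team A indifferent between Rust and Go.
Team A's payoff from Rust: 8q + 9(1−q). From Go: 5q + 11(1−q).
Set equal: 3q = 2(1−q) → q = 2/5.
Probability on Go is 1 − 2/5 = 3/5.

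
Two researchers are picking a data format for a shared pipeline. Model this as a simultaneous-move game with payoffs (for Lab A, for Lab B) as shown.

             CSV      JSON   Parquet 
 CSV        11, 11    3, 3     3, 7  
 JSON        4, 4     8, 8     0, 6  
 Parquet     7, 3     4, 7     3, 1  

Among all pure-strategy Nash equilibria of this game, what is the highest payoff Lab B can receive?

Both CSV is a pure NE (Lab A: 11 ≥ 7; Lab B: 11 ≥ 7). Lab B gets 11.
Both JSON is a pure NE (Lab A: 8 ≥ 4; Lab B: 8 ≥ 6). Lab B gets 8.
Every other cell has a profitable deviation for at least one player. Highest of {11, 8} is 11.

11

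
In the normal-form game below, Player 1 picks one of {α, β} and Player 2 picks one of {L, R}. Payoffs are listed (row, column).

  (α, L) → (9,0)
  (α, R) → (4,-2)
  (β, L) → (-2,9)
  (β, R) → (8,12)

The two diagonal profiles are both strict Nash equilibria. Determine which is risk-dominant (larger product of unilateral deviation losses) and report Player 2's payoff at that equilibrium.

0

At (α, L): Player 1 loses 9 − (-2) = 11 by deviating; Player 2 loses 0 − (-2) = 2. Product = 11·2 = 22.
At (β, R): Player 1 loses 8 − 4 = 4 by deviating; Player 2 loses 12 − 9 = 3. Product = 4·3 = 12.
22 > 12, so (α, L) is risk-dominant. Player 2's payoff there is 0.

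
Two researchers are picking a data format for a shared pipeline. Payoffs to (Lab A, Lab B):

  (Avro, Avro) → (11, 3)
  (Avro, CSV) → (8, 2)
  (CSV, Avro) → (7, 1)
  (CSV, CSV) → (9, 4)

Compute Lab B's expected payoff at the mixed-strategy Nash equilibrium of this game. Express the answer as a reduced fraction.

Lab A mixes with probability p on Avro, chosen so Lab B is indifferent: 3p + 1(1−p) = 2p + 4(1−p) gives p = 3/4.
Lab B's expected payoff is 3·3/4 + 1·1/4 = 5/2.

5/2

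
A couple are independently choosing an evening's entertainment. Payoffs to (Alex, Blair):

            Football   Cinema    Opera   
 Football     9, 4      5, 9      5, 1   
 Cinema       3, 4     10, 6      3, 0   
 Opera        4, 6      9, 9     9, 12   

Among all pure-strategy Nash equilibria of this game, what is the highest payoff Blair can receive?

12

Both Cinema is a pure NE (Alex: 10 ≥ 9; Blair: 6 ≥ 4). Blair gets 6.
Both Opera is a pure NE (Alex: 9 ≥ 5; Blair: 12 ≥ 9). Blair gets 12.
Every other cell has a profitable deviation for at least one player. Highest of {6, 12} is 12.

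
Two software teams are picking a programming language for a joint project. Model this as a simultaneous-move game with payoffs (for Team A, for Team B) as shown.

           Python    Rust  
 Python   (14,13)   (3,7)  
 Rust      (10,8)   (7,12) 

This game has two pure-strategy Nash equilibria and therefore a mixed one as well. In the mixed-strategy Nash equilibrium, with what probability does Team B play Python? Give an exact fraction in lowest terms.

Team B's mix q on Python must make Team A indifferent between Python and Rust.
Team A's payoff from Python: 14q + 3(1−q). From Rust: 10q + 7(1−q).
Set equal: 4q = 4(1−q) → q = 4/8 = 1/2.

1/2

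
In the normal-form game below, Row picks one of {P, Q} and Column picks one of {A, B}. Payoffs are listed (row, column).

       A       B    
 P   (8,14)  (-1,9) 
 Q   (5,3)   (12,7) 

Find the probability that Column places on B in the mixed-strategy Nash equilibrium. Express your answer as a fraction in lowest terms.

Column's mix q on A must make Row indifferent between P and Q.
Row's payoff from P: 8q + (-1)(1−q). From Q: 5q + 12(1−q).
Set equal: 3q = 13(1−q) → q = 13/16.
Probability on B is 1 − 13/16 = 3/16.

3/16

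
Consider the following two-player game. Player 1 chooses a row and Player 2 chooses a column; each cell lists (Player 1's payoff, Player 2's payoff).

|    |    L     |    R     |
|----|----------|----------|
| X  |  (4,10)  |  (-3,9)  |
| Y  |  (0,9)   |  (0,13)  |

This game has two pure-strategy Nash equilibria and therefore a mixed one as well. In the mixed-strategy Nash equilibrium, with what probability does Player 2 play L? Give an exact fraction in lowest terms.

3/7

Player 2's mix q on L must make Player 1 indifferent between X and Y.
Player 1's payoff from X: 4q + (-3)(1−q). From Y: 0q + 0(1−q).
Set equal: 4q = 3(1−q) → q = 3/7.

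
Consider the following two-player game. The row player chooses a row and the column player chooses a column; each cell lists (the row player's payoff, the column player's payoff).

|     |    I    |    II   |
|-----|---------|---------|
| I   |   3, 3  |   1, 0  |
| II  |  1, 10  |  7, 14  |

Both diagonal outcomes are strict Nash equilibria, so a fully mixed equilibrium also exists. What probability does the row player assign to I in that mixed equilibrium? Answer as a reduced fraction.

The row player's mix p on I must make the column player indifferent between I and II.
The column player's payoff from I: 3p + 10(1−p). From II: 0p + 14(1−p).
Set equal: 3p = 4(1−p) → p = 4/7.

4/7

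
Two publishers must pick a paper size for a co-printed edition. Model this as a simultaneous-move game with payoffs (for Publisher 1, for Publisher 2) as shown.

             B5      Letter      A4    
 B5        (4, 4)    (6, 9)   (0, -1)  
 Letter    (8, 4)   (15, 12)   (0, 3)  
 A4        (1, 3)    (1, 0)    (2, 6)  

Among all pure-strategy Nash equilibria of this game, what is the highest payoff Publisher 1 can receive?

15

Both Letter is a pure NE (Publisher 1: 15 ≥ 6; Publisher 2: 12 ≥ 4). Publisher 1 gets 15.
Both A4 is a pure NE (Publisher 1: 2 ≥ 0; Publisher 2: 6 ≥ 3). Publisher 1 gets 2.
Every other cell has a profitable deviation for at least one player. Highest of {15, 2} is 15.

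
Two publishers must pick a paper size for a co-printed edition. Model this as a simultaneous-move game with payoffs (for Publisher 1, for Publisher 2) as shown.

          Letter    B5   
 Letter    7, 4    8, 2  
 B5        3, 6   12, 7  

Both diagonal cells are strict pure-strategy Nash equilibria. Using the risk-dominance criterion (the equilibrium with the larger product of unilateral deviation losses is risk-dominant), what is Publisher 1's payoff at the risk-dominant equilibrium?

7

At both Letter: Publisher 1 loses 7 − 3 = 4 by deviating; Publisher 2 loses 4 − 2 = 2. Product = 4·2 = 8.
At both B5: Publisher 1 loses 12 − 8 = 4 by deviating; Publisher 2 loses 7 − 6 = 1. Product = 4·1 = 4.
8 > 4, so both Letter is risk-dominant. Publisher 1's payoff there is 7.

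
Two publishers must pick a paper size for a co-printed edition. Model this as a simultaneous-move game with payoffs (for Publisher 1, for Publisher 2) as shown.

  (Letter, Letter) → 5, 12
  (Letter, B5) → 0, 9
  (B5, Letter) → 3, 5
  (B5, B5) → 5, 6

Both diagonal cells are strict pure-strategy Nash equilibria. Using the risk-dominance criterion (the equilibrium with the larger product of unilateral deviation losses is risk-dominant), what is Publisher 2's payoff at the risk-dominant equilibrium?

12

At both Letter: Publisher 1 loses 5 − 3 = 2 by deviating; Publisher 2 loses 12 − 9 = 3. Product = 2·3 = 6.
At both B5: Publisher 1 loses 5 − 0 = 5 by deviating; Publisher 2 loses 6 − 5 = 1. Product = 5·1 = 5.
6 > 5, so both Letter is risk-dominant. Publisher 2's payoff there is 12.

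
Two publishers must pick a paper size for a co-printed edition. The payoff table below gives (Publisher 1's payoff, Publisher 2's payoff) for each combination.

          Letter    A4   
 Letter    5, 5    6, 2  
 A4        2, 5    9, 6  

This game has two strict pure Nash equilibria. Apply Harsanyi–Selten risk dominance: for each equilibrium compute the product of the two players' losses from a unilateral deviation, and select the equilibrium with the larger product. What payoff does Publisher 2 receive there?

At both Letter: Publisher 1 loses 5 − 2 = 3 by deviating; Publisher 2 loses 5 − 2 = 3. Product = 3·3 = 9.
At both A4: Publisher 1 loses 9 − 6 = 3 by deviating; Publisher 2 loses 6 − 5 = 1. Product = 3·1 = 3.
9 > 3, so both Letter is risk-dominant. Publisher 2's payoff there is 5.

5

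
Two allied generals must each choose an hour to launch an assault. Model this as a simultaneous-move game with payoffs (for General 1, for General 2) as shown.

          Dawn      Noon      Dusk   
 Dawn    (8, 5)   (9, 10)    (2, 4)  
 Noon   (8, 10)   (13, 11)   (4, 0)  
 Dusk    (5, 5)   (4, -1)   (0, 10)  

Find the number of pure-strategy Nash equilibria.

1

Both Noon: General 1 gets 13 (best alternative 9); General 2 gets 11 (best alternative 10). Neither deviates — NE.
Both Dusk is not a NE: General 1 would switch to Noon (4 > 0).
No other cell survives both best-response checks, so there is 1 pure NE.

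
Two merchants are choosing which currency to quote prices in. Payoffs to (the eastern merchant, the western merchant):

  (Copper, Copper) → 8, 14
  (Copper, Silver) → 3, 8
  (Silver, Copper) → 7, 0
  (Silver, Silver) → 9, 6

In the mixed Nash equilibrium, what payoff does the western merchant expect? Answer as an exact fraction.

The eastern merchant mixes with probability p on Copper, chosen so the western merchant is indifferent: 14p + 0(1−p) = 8p + 6(1−p) gives p = 1/2.
The western merchant's expected payoff is 14·1/2 + 0·1/2 = 7.

7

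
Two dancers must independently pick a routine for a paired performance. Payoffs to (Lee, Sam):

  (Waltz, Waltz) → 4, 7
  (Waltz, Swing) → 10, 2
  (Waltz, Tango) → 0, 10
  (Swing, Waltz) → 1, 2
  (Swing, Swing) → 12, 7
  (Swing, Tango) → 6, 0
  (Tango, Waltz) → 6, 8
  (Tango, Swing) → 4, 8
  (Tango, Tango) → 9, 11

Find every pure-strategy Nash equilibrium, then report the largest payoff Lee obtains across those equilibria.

Both Swing is a pure NE (Lee: 12 ≥ 10; Sam: 7 ≥ 2). Lee gets 12.
Both Tango is a pure NE (Lee: 9 ≥ 6; Sam: 11 ≥ 8). Lee gets 9.
Every other cell has a profitable deviation for at least one player. Highest of {12, 9} is 12.

12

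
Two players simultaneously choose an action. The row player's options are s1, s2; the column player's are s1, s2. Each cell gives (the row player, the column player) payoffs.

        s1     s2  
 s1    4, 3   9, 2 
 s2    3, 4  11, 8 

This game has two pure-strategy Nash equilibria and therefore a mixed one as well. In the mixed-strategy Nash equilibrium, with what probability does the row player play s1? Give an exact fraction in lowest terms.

The row player's mix p on s1 must make the column player indifferent between s1 and s2.
The column player's payoff from s1: 3p + 4(1−p). From s2: 2p + 8(1−p).
Set equal: 1p = 4(1−p) → p = 4/5.

4/5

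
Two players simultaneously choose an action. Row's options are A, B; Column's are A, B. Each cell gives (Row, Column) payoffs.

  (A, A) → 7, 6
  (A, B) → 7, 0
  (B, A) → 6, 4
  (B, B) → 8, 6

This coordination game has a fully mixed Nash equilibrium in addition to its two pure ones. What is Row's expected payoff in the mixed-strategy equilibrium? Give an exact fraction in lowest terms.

Column mixes with probability q on A, chosen so Row is indifferent: 7q + 7(1−q) = 6q + 8(1−q) gives q = 1/2.
Row's expected payoff (from either row, since indifferent) is 7·1/2 + 7·1/2 = 7.

7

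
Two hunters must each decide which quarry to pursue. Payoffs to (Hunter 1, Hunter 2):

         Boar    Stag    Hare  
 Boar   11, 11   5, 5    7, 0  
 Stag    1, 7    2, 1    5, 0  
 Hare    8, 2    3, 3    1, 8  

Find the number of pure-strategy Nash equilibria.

1

Both Boar: Hunter 1 gets 11 (best alternative 8); Hunter 2 gets 11 (best alternative 5). Neither deviates — NE.
Both Hare is not a NE: Hunter 1 would switch to Boar (7 > 1).
No other cell survives both best-response checks, so there is 1 pure NE.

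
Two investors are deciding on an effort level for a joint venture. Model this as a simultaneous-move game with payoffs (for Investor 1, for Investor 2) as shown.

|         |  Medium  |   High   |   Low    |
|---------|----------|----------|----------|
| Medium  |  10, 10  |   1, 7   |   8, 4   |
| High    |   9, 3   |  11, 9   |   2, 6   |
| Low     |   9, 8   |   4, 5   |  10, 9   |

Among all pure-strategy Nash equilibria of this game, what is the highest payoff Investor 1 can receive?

11

Both Medium is a pure NE (Investor 1: 10 ≥ 9; Investor 2: 10 ≥ 7). Investor 1 gets 10.
Both High is a pure NE (Investor 1: 11 ≥ 4; Investor 2: 9 ≥ 6). Investor 1 gets 11.
Both Low is a pure NE (Investor 1: 10 ≥ 8; Investor 2: 9 ≥ 8). Investor 1 gets 10.
Every other cell has a profitable deviation for at least one player. Highest of {10, 11, 10} is 11.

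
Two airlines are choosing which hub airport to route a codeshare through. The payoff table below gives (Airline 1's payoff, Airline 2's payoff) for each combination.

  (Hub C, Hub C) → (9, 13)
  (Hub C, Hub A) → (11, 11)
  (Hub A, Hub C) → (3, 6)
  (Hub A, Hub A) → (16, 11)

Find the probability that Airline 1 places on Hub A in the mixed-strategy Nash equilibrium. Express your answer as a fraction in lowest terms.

2/7

Airline 1's mix p on Hub C must make Airline 2 indifferent between Hub C and Hub A.
Airline 2's payoff from Hub C: 13p + 6(1−p). From Hub A: 11p + 11(1−p).
Set equal: 2p = 5(1−p) → p = 5/7.
Probability on Hub A is 1 − 5/7 = 2/7.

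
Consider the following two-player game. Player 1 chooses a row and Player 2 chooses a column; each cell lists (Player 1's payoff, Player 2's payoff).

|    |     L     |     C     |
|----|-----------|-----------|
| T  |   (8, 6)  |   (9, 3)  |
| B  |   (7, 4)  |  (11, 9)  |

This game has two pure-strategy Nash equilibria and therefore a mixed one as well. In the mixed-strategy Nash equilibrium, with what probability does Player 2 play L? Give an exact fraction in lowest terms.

2/3

Player 2's mix q on L must make Player 1 indifferent between T and B.
Player 1's payoff from T: 8q + 9(1−q). From B: 7q + 11(1−q).
Set equal: 1q = 2(1−q) → q = 2/3.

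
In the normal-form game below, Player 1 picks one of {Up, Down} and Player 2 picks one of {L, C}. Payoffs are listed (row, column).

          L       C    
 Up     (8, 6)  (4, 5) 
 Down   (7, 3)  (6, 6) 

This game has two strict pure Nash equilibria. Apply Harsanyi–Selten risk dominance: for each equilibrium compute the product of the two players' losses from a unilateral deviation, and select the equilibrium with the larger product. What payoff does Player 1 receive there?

6

At (Up, L): Player 1 loses 8 − 7 = 1 by deviating; Player 2 loses 6 − 5 = 1. Product = 1·1 = 1.
At (Down, C): Player 1 loses 6 − 4 = 2 by deviating; Player 2 loses 6 − 3 = 3. Product = 2·3 = 6.
6 > 1, so (Down, C) is risk-dominant. Player 1's payoff there is 6.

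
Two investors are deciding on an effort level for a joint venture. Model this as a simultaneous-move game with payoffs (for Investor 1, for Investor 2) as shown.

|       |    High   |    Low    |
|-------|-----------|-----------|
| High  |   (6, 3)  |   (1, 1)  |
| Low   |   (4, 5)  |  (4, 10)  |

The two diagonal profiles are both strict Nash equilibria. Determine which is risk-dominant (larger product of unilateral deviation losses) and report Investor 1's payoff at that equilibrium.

4

At both High: Investor 1 loses 6 − 4 = 2 by deviating; Investor 2 loses 3 − 1 = 2. Product = 2·2 = 4.
At both Low: Investor 1 loses 4 − 1 = 3 by deviating; Investor 2 loses 10 − 5 = 5. Product = 3·5 = 15.
15 > 4, so both Low is risk-dominant. Investor 1's payoff there is 4.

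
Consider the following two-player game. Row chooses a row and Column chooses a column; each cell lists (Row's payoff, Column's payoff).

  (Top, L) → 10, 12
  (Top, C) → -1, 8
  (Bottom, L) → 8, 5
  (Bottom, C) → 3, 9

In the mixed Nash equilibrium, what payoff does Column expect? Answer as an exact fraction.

17/2

Row mixes with probability p on Top, chosen so Column is indifferent: 12p + 5(1−p) = 8p + 9(1−p) gives p = 1/2.
Column's expected payoff is 12·1/2 + 5·1/2 = 17/2.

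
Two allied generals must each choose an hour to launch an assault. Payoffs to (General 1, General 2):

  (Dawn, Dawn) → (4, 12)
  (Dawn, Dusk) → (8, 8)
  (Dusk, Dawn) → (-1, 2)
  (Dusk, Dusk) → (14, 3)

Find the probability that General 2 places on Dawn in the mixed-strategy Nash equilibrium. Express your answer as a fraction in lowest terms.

General 2's mix q on Dawn must make General 1 indifferent between Dawn and Dusk.
General 1's payoff from Dawn: 4q + 8(1−q). From Dusk: (-1)q + 14(1−q).
Set equal: 5q = 6(1−q) → q = 6/11.

6/11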